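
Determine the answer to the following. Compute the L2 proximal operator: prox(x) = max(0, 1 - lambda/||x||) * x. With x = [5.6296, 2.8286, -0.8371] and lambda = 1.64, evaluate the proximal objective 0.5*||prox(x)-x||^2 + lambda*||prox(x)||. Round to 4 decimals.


Step 1: Compute ||x||.
||x|| = 6.3556
Step 2: Compute scaling factor.
scale = max(0, 1 - 1.64/6.3556) = 0.742
Step 3: prox(x) = [4.1769, 2.0987, -0.6211]
||prox(x)|| = 4.7156
Step 4: Proximal objective.
0.5*||prox-x||^2 = 1.3448
lambda*||prox|| = 7.7336
Total = 9.0784


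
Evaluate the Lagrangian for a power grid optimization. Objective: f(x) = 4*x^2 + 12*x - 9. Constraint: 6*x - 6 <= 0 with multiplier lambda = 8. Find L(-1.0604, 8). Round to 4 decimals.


Step 1: Evaluate f(x).
f(-1.0604) = 4*(-1.0604)^2 + 12*(-1.0604) - 9 = -17.227
Step 2: Evaluate g(x).
g(-1.0604) = 6*-1.0604 - 6 = -12.3624
Step 3: Compute Lagrangian.
L = -17.227 + 8*-12.3624 = -116.1262


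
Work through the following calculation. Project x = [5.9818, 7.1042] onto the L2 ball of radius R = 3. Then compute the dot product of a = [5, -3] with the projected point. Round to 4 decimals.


Step 1: Compute ||x|| (intermediates to 6 decimals).
||x|| = sqrt(5.9818^2 + 7.1042^2) = 9.287173
Step 2: Project.
Since ||x|| > R, scale = R/||x|| = 3/9.287173 = 0.323026, proj(x) = scale * x
proj(x) = [1.932277, 2.294841]
Step 3: Dot product.
a^T * proj(x) = 5*1.932277 - 3*2.294841 = 2.7769


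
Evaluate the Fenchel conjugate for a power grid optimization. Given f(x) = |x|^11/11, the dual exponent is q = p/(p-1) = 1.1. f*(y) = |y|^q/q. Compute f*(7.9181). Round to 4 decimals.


The conjugate exponent q satisfies 1/p + 1/q = 1.
p = 11, so q = 11/(11 - 1) = 1.1
|y|^q = 7.9181^1.1 = 9.7383
f*(7.9181) = 9.7383 / 1.1 = 8.853


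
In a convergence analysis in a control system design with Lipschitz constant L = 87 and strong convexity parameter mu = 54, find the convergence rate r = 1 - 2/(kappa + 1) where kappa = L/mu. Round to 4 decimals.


Step 1: Compute the condition number.
kappa = L/mu = 87/54 = 1.6111
Step 2: Compute the convergence rate.
r = 1 - 2/(kappa + 1) = 1 - 2*mu/(L + mu) = (L - mu)/(L + mu) = 33/141 = 0.234


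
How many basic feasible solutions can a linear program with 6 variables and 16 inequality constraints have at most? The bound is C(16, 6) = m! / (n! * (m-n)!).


Each vertex corresponds to some choice of n active constraints out of m, so the number of vertices is at most C(m, n) = m! / (n!(m-n)!).
m = 16, n = 6
Numerator: 16 * 15 * 14 * 13 * 12 * 11
Denominator: 6! = 720
C(16, 6) = 8008


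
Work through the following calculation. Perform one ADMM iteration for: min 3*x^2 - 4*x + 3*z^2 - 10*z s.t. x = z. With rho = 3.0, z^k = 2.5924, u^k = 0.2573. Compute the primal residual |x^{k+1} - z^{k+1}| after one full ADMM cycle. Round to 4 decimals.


ADMM iteration with rho = 3.0, z^k = 2.5924, u^k = 0.2573
Step 1: x-update.
Minimize 3*x^2 - 4*x + (3.0/2)*(x - 2.5924 + 0.2573)^2
FOC: (2*3 + 3.0)*x = 4 + 3.0*(2.5924 - 0.2573)
x^{k+1} = 1.2228
Step 2: z-update.
Minimize 3*z^2 - 10*z + (3.0/2)*(1.2228 - z + 0.2573)^2
FOC: (2*3 + 3.0)*z = 10 + 3.0*(1.2228 + 0.2573)
z^{k+1} = 1.6045
Step 3: u-update.
u^{k+1} = 0.2573 + 1.2228 - 1.6045 = -0.1244
Step 4: Primal residual = |1.2228 - 1.6045| = 0.3817


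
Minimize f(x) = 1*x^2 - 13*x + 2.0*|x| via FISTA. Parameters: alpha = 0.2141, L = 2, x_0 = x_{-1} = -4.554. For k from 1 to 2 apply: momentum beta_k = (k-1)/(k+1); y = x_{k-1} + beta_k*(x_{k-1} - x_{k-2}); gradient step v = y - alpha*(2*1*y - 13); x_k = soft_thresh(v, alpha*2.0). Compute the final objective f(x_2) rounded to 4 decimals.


FISTA on f(x) = 1*x^2 - 13*x + 2.0*|x|
L = 2, alpha = 0.2141
Iteration 1: beta = 0.0, y = -4.554 + 0.0*(-4.554 + 4.554) = -4.554
  grad(y) = -22.108, v = y - alpha*grad = 0.1793
  prox(v) = soft_thresh(0.1793, 0.4282) = 0.0
Iteration 2: beta = 0.3333, y = 0.0 + 0.3333*(0.0 + 4.554) = 1.518
  grad(y) = -9.964, v = y - alpha*grad = 3.6513
  prox(v) = soft_thresh(3.6513, 0.4282) = 3.2231
f(x_2) = 1*3.2231^2 - 13*3.2231 + 2.0*|3.2231| = -25.0657


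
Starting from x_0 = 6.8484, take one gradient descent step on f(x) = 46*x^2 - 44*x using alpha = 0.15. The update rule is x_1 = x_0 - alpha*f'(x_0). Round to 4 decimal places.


We compute the gradient at x_0 and apply the update.
f'(x) = 92*x - 44
f'(6.8484) = 92*6.8484 - 44 = 586.0528
x_1 = 6.8484 - 0.15*586.0528 = -81.0595


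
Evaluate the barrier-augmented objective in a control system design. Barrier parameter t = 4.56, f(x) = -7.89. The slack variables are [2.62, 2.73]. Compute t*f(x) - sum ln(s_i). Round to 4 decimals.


Step 1: Compute log-barrier.
ln values: [0.9632, 1.0043]
phi = -(0.9632 + 1.0043) = -1.9675
Step 2: Compute augmented objective.
t*f(x) = 4.56*-7.89 = -35.9784
Total = -35.9784 - 1.9675 = -37.9459


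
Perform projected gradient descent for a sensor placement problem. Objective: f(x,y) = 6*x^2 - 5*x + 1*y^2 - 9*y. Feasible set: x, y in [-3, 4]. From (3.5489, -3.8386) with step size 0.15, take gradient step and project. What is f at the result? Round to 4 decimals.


Step 1: Compute gradient at (3.5489, -3.8386).
grad_x = 2*6*3.5489 - 5 = 37.5868
grad_y = 2*1*-3.8386 - 9 = -16.6772
Step 2: Gradient step.
x_raw = 3.5489 - 0.15*37.5868 = -2.0891
y_raw = -3.8386 - 0.15*-16.6772 = -1.337
Step 3: Project onto [-3, 4].
x_proj = clip(-2.0891) = -2.0891
y_proj = clip(-1.337) = -1.337
Step 4: Evaluate f.
f(-2.0891, -1.337) = 50.4529


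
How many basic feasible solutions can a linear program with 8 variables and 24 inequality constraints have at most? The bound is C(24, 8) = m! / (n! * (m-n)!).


Each vertex corresponds to some choice of n active constraints out of m, so the number of vertices is at most C(m, n) = m! / (n!(m-n)!).
m = 24, n = 8
Numerator: 24 * 23 * 22 * 21 * 20 * 19 * 18 * 17
Denominator: 8! = 40320
C(24, 8) = 735471


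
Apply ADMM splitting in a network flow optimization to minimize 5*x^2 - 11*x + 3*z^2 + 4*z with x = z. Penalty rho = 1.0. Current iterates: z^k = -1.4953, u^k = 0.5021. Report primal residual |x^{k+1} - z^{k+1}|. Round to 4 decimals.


ADMM iteration with rho = 1.0, z^k = -1.4953, u^k = 0.5021
Step 1: x-update.
Minimize 5*x^2 - 11*x + (1.0/2)*(x + 1.4953 + 0.5021)^2
FOC: (2*5 + 1.0)*x = 11 + 1.0*(-1.4953 - 0.5021)
x^{k+1} = 0.8184
Step 2: z-update.
Minimize 3*z^2 + 4*z + (1.0/2)*(0.8184 - z + 0.5021)^2
FOC: (2*3 + 1.0)*z = -4 + 1.0*(0.8184 + 0.5021)
z^{k+1} = -0.3828
Step 3: u-update.
u^{k+1} = 0.5021 + 0.8184 + 0.3828 = 1.7033
Step 4: Primal residual = |0.8184 + 0.3828| = 1.2012


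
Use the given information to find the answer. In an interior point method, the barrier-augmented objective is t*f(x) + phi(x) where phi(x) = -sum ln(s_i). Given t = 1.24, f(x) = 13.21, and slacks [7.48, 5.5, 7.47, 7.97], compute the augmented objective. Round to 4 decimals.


Step 1: Compute log-barrier.
ln values: [2.0122, 1.7047, 2.0109, 2.0757]
phi = -(2.0122 + 1.7047 + 2.0109 + 2.0757) = -7.8036
Step 2: Compute augmented objective.
t*f(x) = 1.24*13.21 = 16.3804
Total = 16.3804 - 7.8036 = 8.5768


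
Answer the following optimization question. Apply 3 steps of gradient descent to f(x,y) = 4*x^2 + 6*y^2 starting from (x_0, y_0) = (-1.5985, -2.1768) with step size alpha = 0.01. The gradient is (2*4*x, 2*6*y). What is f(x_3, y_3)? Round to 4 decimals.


Gradient descent on f(x,y) = 4*x^2 + 6*y^2.
Starting point: (-1.5985, -2.1768), alpha = 0.01
Step 1: grad_x = 2*4*-1.5985 = -12.788, grad_y = 2*6*-2.1768 = -26.1216
  x_1 = -1.5985 - 0.01*-12.788 = -1.4706
  y_1 = -2.1768 - 0.01*-26.1216 = -1.9156
Step 2: grad_x = 2*4*-1.4706 = -11.765, grad_y = 2*6*-1.9156 = -22.987
  x_2 = -1.4706 - 0.01*-11.765 = -1.353
  y_2 = -1.9156 - 0.01*-22.987 = -1.6857
Step 3: grad_x = 2*4*-1.353 = -10.8238, grad_y = 2*6*-1.6857 = -20.2286
  x_3 = -1.353 - 0.01*-10.8238 = -1.2447
  y_3 = -1.6857 - 0.01*-20.2286 = -1.4834
f(-1.2447, -1.4834) = 4*(-1.2447)^2 + 6*(-1.4834)^2 = 19.4008


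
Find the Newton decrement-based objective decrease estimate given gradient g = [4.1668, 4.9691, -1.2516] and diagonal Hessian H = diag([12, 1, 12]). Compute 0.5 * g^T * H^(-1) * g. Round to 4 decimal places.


Step 1: H is diagonal, so H^(-1) * g = [0.3472, 4.9691, -0.1043].
Step 2: g^T H^(-1) g = sum_i g_i^2 / H_ii
  = (4.1668)^2/12 + (4.9691)^2/1 + (-1.2516)^2/12
  = 1.4469 + 24.692 + 0.1305 = 26.2693
Step 3: Objective decrease = 0.5 * g^T H^(-1) g = 13.1347


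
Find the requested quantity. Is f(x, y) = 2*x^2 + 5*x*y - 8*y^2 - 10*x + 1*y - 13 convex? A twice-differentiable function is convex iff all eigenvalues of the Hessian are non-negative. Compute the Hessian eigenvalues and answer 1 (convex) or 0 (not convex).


The Hessian of f(x,y) = 2*x^2 + 5*x*y - 8*y^2 - 10*x + 1*y - 13 is:
H = [[4, 5], [5, -16]]
Trace = 4 - 16 = -12
Determinant = 4*-16 - (5)^2 = -89
Discriminant = (-12)^2 - 4*-89 = 500.0
Eigenvalues: lambda_1 = -17.1803, lambda_2 = 5.1803
The function is not convex.

0


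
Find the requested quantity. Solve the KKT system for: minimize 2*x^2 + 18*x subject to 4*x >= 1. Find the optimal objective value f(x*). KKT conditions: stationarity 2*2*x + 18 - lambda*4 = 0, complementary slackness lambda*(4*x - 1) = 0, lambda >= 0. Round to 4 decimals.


Step 1: Try lambda = 0 (constraint inactive).
x_unc = -18/(2*2) = -4.5
Check: 4*-4.5 = -18.0 < 1 -- violated!
Step 2: Constraint must be active: 4*x = 1
x* = 1/4 = 0.25
lambda = (2*2*0.25 + 18)/4 = 4.75
Step 3: Compute optimal value.
f(x*) = 2*0.25^2 + 18*0.25 = 4.625


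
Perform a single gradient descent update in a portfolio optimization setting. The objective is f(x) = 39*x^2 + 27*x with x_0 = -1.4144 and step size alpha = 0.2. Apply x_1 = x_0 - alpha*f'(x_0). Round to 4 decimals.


We compute the gradient at x_0 and apply the update.
f'(x) = 78*x + 27
f'(-1.4144) = 78*-1.4144 + 27 = -83.3232
x_1 = -1.4144 - 0.2*-83.3232 = 15.2502


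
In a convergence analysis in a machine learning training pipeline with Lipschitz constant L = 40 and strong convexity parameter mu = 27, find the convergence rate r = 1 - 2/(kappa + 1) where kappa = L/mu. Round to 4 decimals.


Step 1: Compute the condition number.
kappa = L/mu = 40/27 = 1.4815
Step 2: Compute the convergence rate.
r = 1 - 2/(kappa + 1) = 1 - 2*mu/(L + mu) = (L - mu)/(L + mu) = 13/67 = 0.194


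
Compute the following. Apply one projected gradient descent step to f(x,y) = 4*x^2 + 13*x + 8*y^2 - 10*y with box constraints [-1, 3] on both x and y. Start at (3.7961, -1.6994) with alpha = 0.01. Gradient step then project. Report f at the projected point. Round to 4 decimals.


Step 1: Compute gradient at (3.7961, -1.6994).
grad_x = 2*4*3.7961 + 13 = 43.3688
grad_y = 2*8*-1.6994 - 10 = -37.1904
Step 2: Gradient step.
x_raw = 3.7961 - 0.01*43.3688 = 3.3624
y_raw = -1.6994 - 0.01*-37.1904 = -1.3275
Step 3: Project onto [-1, 3].
x_proj = clip(3.3624) = 3.0
y_proj = clip(-1.3275) = -1.0
Step 4: Evaluate f.
f(3.0, -1.0) = 93.0


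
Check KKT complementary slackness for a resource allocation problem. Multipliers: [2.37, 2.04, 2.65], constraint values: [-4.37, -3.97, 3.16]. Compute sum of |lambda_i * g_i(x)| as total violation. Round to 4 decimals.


KKT complementary slackness check:
lambda_1 * g_1 = 2.37 * -4.37 = -10.3569
lambda_2 * g_2 = 2.04 * -3.97 = -8.0988
lambda_3 * g_3 = 2.65 * 3.16 = 8.374
Total violation = 10.3569 + 8.0988 + 8.374 = 26.8297


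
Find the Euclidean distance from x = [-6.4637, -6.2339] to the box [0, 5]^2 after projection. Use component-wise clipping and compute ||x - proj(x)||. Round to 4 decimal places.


Project each component onto [0, 5].
clip(-6.4637) = 0.0, clip(-6.2339) = 0.0
Projection = [0.0, 0.0]
Squared diffs: [41.7794, 38.8615]
Distance = sqrt(80.6409) = 8.98


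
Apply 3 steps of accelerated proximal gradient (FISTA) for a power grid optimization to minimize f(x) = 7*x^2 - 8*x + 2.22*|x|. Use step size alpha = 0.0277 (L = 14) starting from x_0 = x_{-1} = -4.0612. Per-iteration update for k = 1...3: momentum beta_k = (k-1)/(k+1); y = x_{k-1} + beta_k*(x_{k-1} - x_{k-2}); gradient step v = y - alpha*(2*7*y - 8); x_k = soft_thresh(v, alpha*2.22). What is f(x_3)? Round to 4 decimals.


FISTA on f(x) = 7*x^2 - 8*x + 2.22*|x|
L = 14, alpha = 0.0277
Iteration 1: beta = 0.0, y = -4.0612 + 0.0*(-4.0612 + 4.0612) = -4.0612
  grad(y) = -64.8568, v = y - alpha*grad = -2.2647
  prox(v) = soft_thresh(-2.2647, 0.0615) = -2.2032
Iteration 2: beta = 0.3333, y = -2.2032 + 0.3333*(-2.2032 + 4.0612) = -1.5838
  grad(y) = -30.1736, v = y - alpha*grad = -0.748
  prox(v) = soft_thresh(-0.748, 0.0615) = -0.6865
Iteration 3: beta = 0.5, y = -0.6865 + 0.5*(-0.6865 + 2.2032) = 0.0718
  grad(y) = -6.9949, v = y - alpha*grad = 0.2656
  prox(v) = soft_thresh(0.2656, 0.0615) = 0.2041
f(x_3) = 7*0.2041^2 - 8*0.2041 + 2.22*|0.2041| = -0.888


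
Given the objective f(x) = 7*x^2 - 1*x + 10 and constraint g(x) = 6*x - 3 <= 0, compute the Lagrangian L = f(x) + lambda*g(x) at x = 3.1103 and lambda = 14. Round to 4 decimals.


Step 1: Evaluate f(x).
f(3.1103) = 7*3.1103^2 - 1*3.1103 + 10 = 74.6075
Step 2: Evaluate g(x).
g(3.1103) = 6*3.1103 - 3 = 15.6618
Step 3: Compute Lagrangian.
L = 74.6075 + 14*15.6618 = 293.8727


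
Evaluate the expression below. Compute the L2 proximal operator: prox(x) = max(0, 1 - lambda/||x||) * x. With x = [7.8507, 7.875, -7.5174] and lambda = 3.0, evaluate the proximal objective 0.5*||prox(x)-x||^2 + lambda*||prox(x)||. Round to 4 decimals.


Step 1: Compute ||x||.
||x|| = 13.4224
Step 2: Compute scaling factor.
scale = max(0, 1 - 3.0/13.4224) = 0.7765
Step 3: prox(x) = [6.096, 6.1149, -5.8372]
||prox(x)|| = 10.4224
Step 4: Proximal objective.
0.5*||prox-x||^2 = 4.5
lambda*||prox|| = 31.2672
Total = 35.7672


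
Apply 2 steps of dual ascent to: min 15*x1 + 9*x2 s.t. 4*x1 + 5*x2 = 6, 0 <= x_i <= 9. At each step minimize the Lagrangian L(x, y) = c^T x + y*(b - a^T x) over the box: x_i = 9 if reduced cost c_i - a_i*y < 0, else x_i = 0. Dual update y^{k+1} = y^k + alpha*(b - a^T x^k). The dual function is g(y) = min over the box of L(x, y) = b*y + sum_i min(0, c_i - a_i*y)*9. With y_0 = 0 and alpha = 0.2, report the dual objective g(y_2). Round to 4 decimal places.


Dual ascent for LP: min 15*x1 + 9*x2, 4*x1 + 5*x2 = 6, 0 <= x_i <= 9
Step 1: y^k = 0.0, reduced costs: (15.0, 9.0)
  x^k = (0.0, 0.0), subgradient = b - a^T x = 6.0
  y^{k+1} = 0.0 + 0.2*6.0 = 1.2
Step 2: y^k = 1.2, reduced costs: (10.2, 3.0)
  x^k = (0.0, 0.0), subgradient = b - a^T x = 6.0
  y^{k+1} = 1.2 + 0.2*6.0 = 2.4
Dual objective at y_2 = 2.4: reduced costs (5.4, -3.0), box minimizer x = (0.0, 9.0)
g(y_2) = b*y + (c1 - a1*y)*x1 + (c2 - a2*y)*x2 = 6*2.4 + 5.4*0.0 + (-3.0)*9.0 = 14.4 + 0.0 - 27.0 = -12.6


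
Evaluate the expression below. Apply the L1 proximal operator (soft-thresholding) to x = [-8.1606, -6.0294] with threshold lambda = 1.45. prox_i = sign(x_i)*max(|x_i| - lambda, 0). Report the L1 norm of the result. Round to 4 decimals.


Soft-thresholding with lambda = 1.45:
prox(-8.1606) = sign(-8.1606)*max(|-8.1606| - 1.45, 0) = -6.7106
prox(-6.0294) = sign(-6.0294)*max(|-6.0294| - 1.45, 0) = -4.5794
prox(x) = [-6.7106, -4.5794]
||prox(x)||_1 = 6.7106 + 4.5794 = 11.29


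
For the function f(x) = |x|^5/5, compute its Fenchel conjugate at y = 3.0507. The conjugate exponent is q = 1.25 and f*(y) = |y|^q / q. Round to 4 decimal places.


The conjugate exponent q satisfies 1/p + 1/q = 1.
p = 5, so q = 5/(5 - 1) = 1.25
|y|^q = 3.0507^1.25 = 4.0318
f*(3.0507) = 4.0318 / 1.25 = 3.2254


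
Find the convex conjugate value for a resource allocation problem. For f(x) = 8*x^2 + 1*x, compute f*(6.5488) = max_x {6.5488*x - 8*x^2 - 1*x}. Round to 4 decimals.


f*(y) = sup_x {y*x - a*x^2 - b*x} = sup_x {(y-b)*x - a*x^2}
FOC: (y - b) - 2a*x = 0 => x* = (y - b)/(2a)
x* = (6.5488 - 1)/(2*8) = 0.3468
f*(6.5488) = (y-b)^2/(4a) = (6.5488 - 1)^2/(4*8)
= 30.7892/32 = 0.9622


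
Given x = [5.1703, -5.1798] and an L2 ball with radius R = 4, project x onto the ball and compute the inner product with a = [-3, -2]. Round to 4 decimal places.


Step 1: Compute ||x|| (intermediates to 6 decimals).
||x|| = sqrt(5.1703^2 + (-5.1798)^2) = 7.318629
Step 2: Project.
Since ||x|| > R, scale = R/||x|| = 4/7.318629 = 0.54655, proj(x) = scale * x
proj(x) = [2.825827, -2.83102]
Step 3: Dot product.
a^T * proj(x) = -3*2.825827 - 2*(-2.83102) = -2.8154


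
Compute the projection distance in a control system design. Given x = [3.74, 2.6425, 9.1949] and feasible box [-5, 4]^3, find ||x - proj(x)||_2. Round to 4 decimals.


Project each component onto [-5, 4].
clip(3.74) = 3.74, clip(2.6425) = 2.6425, clip(9.1949) = 4.0
Projection = [3.74, 2.6425, 4.0]
Squared diffs: [0.0, 0.0, 26.987]
Distance = sqrt(26.987) = 5.1949


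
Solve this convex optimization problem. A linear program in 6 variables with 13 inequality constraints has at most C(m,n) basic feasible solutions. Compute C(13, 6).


Each vertex corresponds to some choice of n active constraints out of m, so the number of vertices is at most C(m, n) = m! / (n!(m-n)!).
m = 13, n = 6
Numerator: 13 * 12 * 11 * 10 * 9 * 8
Denominator: 6! = 720
C(13, 6) = 1716


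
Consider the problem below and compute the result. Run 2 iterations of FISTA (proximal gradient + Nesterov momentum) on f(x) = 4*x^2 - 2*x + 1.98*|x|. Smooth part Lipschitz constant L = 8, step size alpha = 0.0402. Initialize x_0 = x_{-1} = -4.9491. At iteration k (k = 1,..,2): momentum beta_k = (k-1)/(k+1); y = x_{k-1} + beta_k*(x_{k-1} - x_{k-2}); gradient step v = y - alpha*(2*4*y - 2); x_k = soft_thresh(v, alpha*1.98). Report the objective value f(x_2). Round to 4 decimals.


FISTA on f(x) = 4*x^2 - 2*x + 1.98*|x|
L = 8, alpha = 0.0402
Iteration 1: beta = 0.0, y = -4.9491 + 0.0*(-4.9491 + 4.9491) = -4.9491
  grad(y) = -41.5928, v = y - alpha*grad = -3.2771
  prox(v) = soft_thresh(-3.2771, 0.0796) = -3.1975
Iteration 2: beta = 0.3333, y = -3.1975 + 0.3333*(-3.1975 + 4.9491) = -2.6136
  grad(y) = -22.9088, v = y - alpha*grad = -1.6927
  prox(v) = soft_thresh(-1.6927, 0.0796) = -1.6131
f(x_2) = 4*(-1.6131)^2 - 2*(-1.6131) + 1.98*|-1.6131| = 16.828


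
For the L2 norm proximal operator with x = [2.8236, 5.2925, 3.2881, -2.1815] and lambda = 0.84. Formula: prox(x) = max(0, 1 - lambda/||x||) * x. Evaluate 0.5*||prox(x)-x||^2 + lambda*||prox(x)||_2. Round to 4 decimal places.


Step 1: Compute ||x||.
||x|| = 7.1801
Step 2: Compute scaling factor.
scale = max(0, 1 - 0.84/7.1801) = 0.883
Step 3: prox(x) = [2.4933, 4.6733, 2.9034, -1.9263]
||prox(x)|| = 6.3401
Step 4: Proximal objective.
0.5*||prox-x||^2 = 0.3528
lambda*||prox|| = 5.3257
Total = 5.6785


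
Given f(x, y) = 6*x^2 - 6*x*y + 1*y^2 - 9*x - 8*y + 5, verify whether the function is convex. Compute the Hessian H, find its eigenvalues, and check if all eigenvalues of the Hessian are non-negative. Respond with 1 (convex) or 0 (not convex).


The Hessian of f(x,y) = 6*x^2 - 6*x*y + 1*y^2 - 9*x - 8*y + 5 is:
H = [[12, -6], [-6, 2]]
Trace = 12 + 2 = 14
Determinant = 12*2 - (-6)^2 = -12
Discriminant = (14)^2 - 4*-12 = 244.0
Eigenvalues: lambda_1 = -0.8102, lambda_2 = 14.8102
The function is not convex.

0


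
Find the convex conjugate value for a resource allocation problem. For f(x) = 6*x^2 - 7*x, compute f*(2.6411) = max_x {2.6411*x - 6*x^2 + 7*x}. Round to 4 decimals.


f*(y) = sup_x {y*x - a*x^2 - b*x} = sup_x {(y-b)*x - a*x^2}
FOC: (y - b) - 2a*x = 0 => x* = (y - b)/(2a)
x* = (2.6411 + 7)/(2*6) = 0.8034
f*(2.6411) = (y-b)^2/(4a) = (2.6411 + 7)^2/(4*6)
= 92.9508/24 = 3.873


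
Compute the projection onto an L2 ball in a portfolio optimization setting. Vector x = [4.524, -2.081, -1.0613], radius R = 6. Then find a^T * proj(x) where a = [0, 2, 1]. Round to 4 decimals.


Step 1: Compute ||x|| (intermediates to 6 decimals).
||x|| = sqrt(4.524^2 + (-2.081)^2 + (-1.0613)^2) = 5.091512
Step 2: Project.
Since ||x|| <= R, proj = x (no scaling needed).
proj(x) = [4.524, -2.081, -1.0613]
Step 3: Dot product.
a^T * proj(x) = 0*4.524 + 2*(-2.081) + 1*(-1.0613) = -5.2233


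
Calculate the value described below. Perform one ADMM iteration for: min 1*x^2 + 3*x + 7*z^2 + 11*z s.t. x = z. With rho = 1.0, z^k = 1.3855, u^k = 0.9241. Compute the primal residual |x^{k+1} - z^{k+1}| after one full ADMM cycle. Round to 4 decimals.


ADMM iteration with rho = 1.0, z^k = 1.3855, u^k = 0.9241
Step 1: x-update.
Minimize 1*x^2 + 3*x + (1.0/2)*(x - 1.3855 + 0.9241)^2
FOC: (2*1 + 1.0)*x = -3 + 1.0*(1.3855 - 0.9241)
x^{k+1} = -0.8462
Step 2: z-update.
Minimize 7*z^2 + 11*z + (1.0/2)*(-0.8462 - z + 0.9241)^2
FOC: (2*7 + 1.0)*z = -11 + 1.0*(-0.8462 + 0.9241)
z^{k+1} = -0.7281
Step 3: u-update.
u^{k+1} = 0.9241 - 0.8462 + 0.7281 = 0.806
Step 4: Primal residual = |-0.8462 + 0.7281| = 0.1181


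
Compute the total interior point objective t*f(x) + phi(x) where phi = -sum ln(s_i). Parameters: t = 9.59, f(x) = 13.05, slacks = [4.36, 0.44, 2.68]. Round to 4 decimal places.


Step 1: Compute log-barrier.
ln values: [1.4725, -0.821, 0.9858]
phi = -(1.4725 - 0.821 + 0.9858) = -1.6373
Step 2: Compute augmented objective.
t*f(x) = 9.59*13.05 = 125.1495
Total = 125.1495 - 1.6373 = 123.5122


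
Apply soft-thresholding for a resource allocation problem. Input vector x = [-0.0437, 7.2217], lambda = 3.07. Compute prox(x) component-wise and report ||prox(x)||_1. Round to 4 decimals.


Soft-thresholding with lambda = 3.07:
prox(-0.0437) = sign(-0.0437)*max(|-0.0437| - 3.07, 0) = 0.0
prox(7.2217) = sign(7.2217)*max(|7.2217| - 3.07, 0) = 4.1517
prox(x) = [0.0, 4.1517]
||prox(x)||_1 = 0.0 + 4.1517 = 4.1517


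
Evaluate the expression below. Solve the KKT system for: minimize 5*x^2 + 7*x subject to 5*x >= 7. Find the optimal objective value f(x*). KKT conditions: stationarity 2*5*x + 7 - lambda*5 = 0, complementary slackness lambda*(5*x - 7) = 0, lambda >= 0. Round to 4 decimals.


Step 1: Try lambda = 0 (constraint inactive).
x_unc = -7/(2*5) = -0.7
Check: 5*-0.7 = -3.5 < 7 -- violated!
Step 2: Constraint must be active: 5*x = 7
x* = 7/5 = 1.4
lambda = (2*5*1.4 + 7)/5 = 4.2
Step 3: Compute optimal value.
f(x*) = 5*1.4^2 + 7*1.4 = 19.6


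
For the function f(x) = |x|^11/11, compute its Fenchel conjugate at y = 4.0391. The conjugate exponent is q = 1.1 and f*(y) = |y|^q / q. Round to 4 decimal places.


The conjugate exponent q satisfies 1/p + 1/q = 1.
p = 11, so q = 11/(11 - 1) = 1.1
|y|^q = 4.0391^1.1 = 4.6442
f*(4.0391) = 4.6442 / 1.1 = 4.222


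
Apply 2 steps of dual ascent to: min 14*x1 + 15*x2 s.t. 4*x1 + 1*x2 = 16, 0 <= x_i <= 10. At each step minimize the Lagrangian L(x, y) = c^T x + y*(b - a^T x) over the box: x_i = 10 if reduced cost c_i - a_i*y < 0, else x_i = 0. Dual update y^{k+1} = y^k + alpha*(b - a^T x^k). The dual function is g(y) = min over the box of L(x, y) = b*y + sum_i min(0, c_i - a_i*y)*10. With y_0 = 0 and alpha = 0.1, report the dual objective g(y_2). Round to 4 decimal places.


Dual ascent for LP: min 14*x1 + 15*x2, 4*x1 + 1*x2 = 16, 0 <= x_i <= 10
Step 1: y^k = 0.0, reduced costs: (14.0, 15.0)
  x^k = (0.0, 0.0), subgradient = b - a^T x = 16.0
  y^{k+1} = 0.0 + 0.1*16.0 = 1.6
Step 2: y^k = 1.6, reduced costs: (7.6, 13.4)
  x^k = (0.0, 0.0), subgradient = b - a^T x = 16.0
  y^{k+1} = 1.6 + 0.1*16.0 = 3.2
Dual objective at y_2 = 3.2: reduced costs (1.2, 11.8), box minimizer x = (0.0, 0.0)
g(y_2) = b*y + (c1 - a1*y)*x1 + (c2 - a2*y)*x2 = 16*3.2 + 1.2*0.0 + 11.8*0.0 = 51.2 + 0.0 + 0.0 = 51.2


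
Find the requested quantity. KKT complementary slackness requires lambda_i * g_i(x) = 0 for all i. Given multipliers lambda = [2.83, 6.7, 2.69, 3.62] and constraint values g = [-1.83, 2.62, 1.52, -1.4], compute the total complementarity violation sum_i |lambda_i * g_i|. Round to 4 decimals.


KKT complementary slackness check:
lambda_1 * g_1 = 2.83 * -1.83 = -5.1789
lambda_2 * g_2 = 6.7 * 2.62 = 17.554
lambda_3 * g_3 = 2.69 * 1.52 = 4.0888
lambda_4 * g_4 = 3.62 * -1.4 = -5.068
Total violation = 5.1789 + 17.554 + 4.0888 + 5.068 = 31.8897


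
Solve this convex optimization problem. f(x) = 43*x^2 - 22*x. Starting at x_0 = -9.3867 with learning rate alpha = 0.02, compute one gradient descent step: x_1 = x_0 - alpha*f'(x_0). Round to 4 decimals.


We compute the gradient at x_0 and apply the update.
f'(x) = 86*x - 22
f'(-9.3867) = 86*-9.3867 - 22 = -829.2562
x_1 = -9.3867 - 0.02*-829.2562 = 7.1984


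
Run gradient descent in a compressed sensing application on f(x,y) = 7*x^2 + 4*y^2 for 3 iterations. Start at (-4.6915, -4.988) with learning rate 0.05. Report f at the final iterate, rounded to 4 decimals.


Gradient descent on f(x,y) = 7*x^2 + 4*y^2.
Starting point: (-4.6915, -4.988), alpha = 0.05
Step 1: grad_x = 2*7*-4.6915 = -65.681, grad_y = 2*4*-4.988 = -39.904
  x_1 = -4.6915 - 0.05*-65.681 = -1.4075
  y_1 = -4.988 - 0.05*-39.904 = -2.9928
Step 2: grad_x = 2*7*-1.4075 = -19.7043, grad_y = 2*4*-2.9928 = -23.9424
  x_2 = -1.4075 - 0.05*-19.7043 = -0.4222
  y_2 = -2.9928 - 0.05*-23.9424 = -1.7957
Step 3: grad_x = 2*7*-0.4222 = -5.9113, grad_y = 2*4*-1.7957 = -14.3654
  x_3 = -0.4222 - 0.05*-5.9113 = -0.1267
  y_3 = -1.7957 - 0.05*-14.3654 = -1.0774
f(-0.1267, -1.0774) = 7*(-0.1267)^2 + 4*(-1.0774)^2 = 4.7555


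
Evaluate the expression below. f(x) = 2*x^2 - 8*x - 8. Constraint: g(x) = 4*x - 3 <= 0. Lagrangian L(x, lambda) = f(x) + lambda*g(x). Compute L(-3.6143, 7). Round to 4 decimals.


Step 1: Evaluate f(x).
f(-3.6143) = 2*(-3.6143)^2 - 8*(-3.6143) - 8 = 47.0407
Step 2: Evaluate g(x).
g(-3.6143) = 4*-3.6143 - 3 = -17.4572
Step 3: Compute Lagrangian.
L = 47.0407 + 7*-17.4572 = -75.1597


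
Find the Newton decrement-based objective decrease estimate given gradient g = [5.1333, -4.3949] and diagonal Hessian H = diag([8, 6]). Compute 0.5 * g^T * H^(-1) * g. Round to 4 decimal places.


Step 1: H is diagonal, so H^(-1) * g = [0.6417, -0.7325].
Step 2: g^T H^(-1) g = sum_i g_i^2 / H_ii
  = (5.1333)^2/8 + (-4.3949)^2/6
  = 3.2938 + 3.2192 = 6.513
Step 3: Objective decrease = 0.5 * g^T H^(-1) g = 3.2565


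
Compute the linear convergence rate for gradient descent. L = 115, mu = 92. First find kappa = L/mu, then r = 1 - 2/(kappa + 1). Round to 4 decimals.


Step 1: Compute the condition number.
kappa = L/mu = 115/92 = 1.25
Step 2: Compute the convergence rate.
r = 1 - 2/(kappa + 1) = 1 - 2*mu/(L + mu) = (L - mu)/(L + mu) = 23/207 = 0.1111


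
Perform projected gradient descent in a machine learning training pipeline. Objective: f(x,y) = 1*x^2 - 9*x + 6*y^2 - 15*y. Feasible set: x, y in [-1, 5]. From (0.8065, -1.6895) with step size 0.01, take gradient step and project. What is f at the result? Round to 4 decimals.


Step 1: Compute gradient at (0.8065, -1.6895).
grad_x = 2*1*0.8065 - 9 = -7.387
grad_y = 2*6*-1.6895 - 15 = -35.274
Step 2: Gradient step.
x_raw = 0.8065 - 0.01*-7.387 = 0.8804
y_raw = -1.6895 - 0.01*-35.274 = -1.3368
Step 3: Project onto [-1, 5].
x_proj = clip(0.8804) = 0.8804
y_proj = clip(-1.3368) = -1.0
Step 4: Evaluate f.
f(0.8804, -1.0) = 13.8517


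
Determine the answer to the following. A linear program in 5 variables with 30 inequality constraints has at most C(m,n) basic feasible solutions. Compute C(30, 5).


Each vertex corresponds to some choice of n active constraints out of m, so the number of vertices is at most C(m, n) = m! / (n!(m-n)!).
m = 30, n = 5
Numerator: 30 * 29 * 28 * 27 * 26
Denominator: 5! = 120
C(30, 5) = 142506


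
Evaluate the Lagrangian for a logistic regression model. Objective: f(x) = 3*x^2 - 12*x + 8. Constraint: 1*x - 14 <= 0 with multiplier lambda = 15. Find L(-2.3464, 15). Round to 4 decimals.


Step 1: Evaluate f(x).
f(-2.3464) = 3*(-2.3464)^2 - 12*(-2.3464) + 8 = 52.6736
Step 2: Evaluate g(x).
g(-2.3464) = 1*-2.3464 - 14 = -16.3464
Step 3: Compute Lagrangian.
L = 52.6736 + 15*-16.3464 = -192.5224


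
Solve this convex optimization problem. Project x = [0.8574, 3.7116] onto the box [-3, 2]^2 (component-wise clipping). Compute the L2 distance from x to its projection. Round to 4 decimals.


Project each component onto [-3, 2].
clip(0.8574) = 0.8574, clip(3.7116) = 2.0
Projection = [0.8574, 2.0]
Squared diffs: [0.0, 2.9296]
Distance = sqrt(2.9296) = 1.7116


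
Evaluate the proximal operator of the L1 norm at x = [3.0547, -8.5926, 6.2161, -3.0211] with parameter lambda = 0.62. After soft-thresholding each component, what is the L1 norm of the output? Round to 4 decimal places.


Soft-thresholding with lambda = 0.62:
prox(3.0547) = sign(3.0547)*max(|3.0547| - 0.62, 0) = 2.4347
prox(-8.5926) = sign(-8.5926)*max(|-8.5926| - 0.62, 0) = -7.9726
prox(6.2161) = sign(6.2161)*max(|6.2161| - 0.62, 0) = 5.5961
prox(-3.0211) = sign(-3.0211)*max(|-3.0211| - 0.62, 0) = -2.4011
prox(x) = [2.4347, -7.9726, 5.5961, -2.4011]
||prox(x)||_1 = 2.4347 + 7.9726 + 5.5961 + 2.4011 = 18.4045


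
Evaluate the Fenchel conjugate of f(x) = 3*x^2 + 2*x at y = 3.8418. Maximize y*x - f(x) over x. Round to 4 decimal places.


f*(y) = sup_x {y*x - a*x^2 - b*x} = sup_x {(y-b)*x - a*x^2}
FOC: (y - b) - 2a*x = 0 => x* = (y - b)/(2a)
x* = (3.8418 - 2)/(2*3) = 0.307
f*(3.8418) = (y-b)^2/(4a) = (3.8418 - 2)^2/(4*3)
= 3.3922/12 = 0.2827


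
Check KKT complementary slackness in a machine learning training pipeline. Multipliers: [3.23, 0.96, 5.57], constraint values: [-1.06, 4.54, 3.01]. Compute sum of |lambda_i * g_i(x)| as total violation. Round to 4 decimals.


KKT complementary slackness check:
lambda_1 * g_1 = 3.23 * -1.06 = -3.4238
lambda_2 * g_2 = 0.96 * 4.54 = 4.3584
lambda_3 * g_3 = 5.57 * 3.01 = 16.7657
Total violation = 3.4238 + 4.3584 + 16.7657 = 24.5479


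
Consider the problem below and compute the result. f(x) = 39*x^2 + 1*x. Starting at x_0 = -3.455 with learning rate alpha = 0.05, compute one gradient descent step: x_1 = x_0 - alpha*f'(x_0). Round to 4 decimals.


We compute the gradient at x_0 and apply the update.
f'(x) = 78*x + 1
f'(-3.455) = 78*-3.455 + 1 = -268.49
x_1 = -3.455 - 0.05*-268.49 = 9.9695


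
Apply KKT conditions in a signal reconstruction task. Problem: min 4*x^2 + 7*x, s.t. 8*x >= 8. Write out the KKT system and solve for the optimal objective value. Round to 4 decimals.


Step 1: Try lambda = 0 (constraint inactive).
x_unc = -7/(2*4) = -0.875
Check: 8*-0.875 = -7.0 < 8 -- violated!
Step 2: Constraint must be active: 8*x = 8
x* = 8/8 = 1.0
lambda = (2*4*1.0 + 7)/8 = 1.875
Step 3: Compute optimal value.
f(x*) = 4*1.0^2 + 7*1.0 = 11.0


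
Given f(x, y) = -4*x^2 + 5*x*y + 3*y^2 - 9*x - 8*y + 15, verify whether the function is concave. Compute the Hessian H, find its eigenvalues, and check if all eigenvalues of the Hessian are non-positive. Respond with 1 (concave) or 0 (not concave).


The Hessian of f(x,y) = -4*x^2 + 5*x*y + 3*y^2 - 9*x - 8*y + 15 is:
H = [[-8, 5], [5, 6]]
Trace = -8 + 6 = -2
Determinant = -8*6 - (5)^2 = -73
Discriminant = (-2)^2 - 4*-73 = 296.0
Eigenvalues: lambda_1 = -9.6023, lambda_2 = 7.6023
The function is not concave.

0


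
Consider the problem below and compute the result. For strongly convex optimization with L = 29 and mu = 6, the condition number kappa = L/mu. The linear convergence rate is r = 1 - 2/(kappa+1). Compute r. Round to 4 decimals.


Step 1: Compute the condition number.
kappa = L/mu = 29/6 = 4.8333
Step 2: Compute the convergence rate.
r = 1 - 2/(kappa + 1) = 1 - 2*mu/(L + mu) = (L - mu)/(L + mu) = 23/35 = 0.6571


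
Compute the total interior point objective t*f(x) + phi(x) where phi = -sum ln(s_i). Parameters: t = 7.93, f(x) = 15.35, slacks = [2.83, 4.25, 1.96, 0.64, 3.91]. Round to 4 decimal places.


Step 1: Compute log-barrier.
ln values: [1.0403, 1.4469, 0.6729, -0.4463, 1.3635]
phi = -(1.0403 + 1.4469 + 0.6729 - 0.4463 + 1.3635) = -4.0774
Step 2: Compute augmented objective.
t*f(x) = 7.93*15.35 = 121.7255
Total = 121.7255 - 4.0774 = 117.6481


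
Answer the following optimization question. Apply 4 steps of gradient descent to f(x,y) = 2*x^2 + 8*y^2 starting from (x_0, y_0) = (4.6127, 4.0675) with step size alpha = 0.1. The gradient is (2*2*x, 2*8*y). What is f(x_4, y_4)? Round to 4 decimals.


Gradient descent on f(x,y) = 2*x^2 + 8*y^2.
Starting point: (4.6127, 4.0675), alpha = 0.1
Step 1: grad_x = 2*2*4.6127 = 18.4508, grad_y = 2*8*4.0675 = 65.08
  x_1 = 4.6127 - 0.1*18.4508 = 2.7676
  y_1 = 4.0675 - 0.1*65.08 = -2.4405
Step 2: grad_x = 2*2*2.7676 = 11.0705, grad_y = 2*8*-2.4405 = -39.048
  x_2 = 2.7676 - 0.1*11.0705 = 1.6606
  y_2 = -2.4405 - 0.1*-39.048 = 1.4643
Step 3: grad_x = 2*2*1.6606 = 6.6423, grad_y = 2*8*1.4643 = 23.4288
  x_3 = 1.6606 - 0.1*6.6423 = 0.9963
  y_3 = 1.4643 - 0.1*23.4288 = -0.8786
Step 4: grad_x = 2*2*0.9963 = 3.9854, grad_y = 2*8*-0.8786 = -14.0573
  x_4 = 0.9963 - 0.1*3.9854 = 0.5978
  y_4 = -0.8786 - 0.1*-14.0573 = 0.5271
f(0.5978, 0.5271) = 2*0.5978^2 + 8*0.5271^2 = 2.9378


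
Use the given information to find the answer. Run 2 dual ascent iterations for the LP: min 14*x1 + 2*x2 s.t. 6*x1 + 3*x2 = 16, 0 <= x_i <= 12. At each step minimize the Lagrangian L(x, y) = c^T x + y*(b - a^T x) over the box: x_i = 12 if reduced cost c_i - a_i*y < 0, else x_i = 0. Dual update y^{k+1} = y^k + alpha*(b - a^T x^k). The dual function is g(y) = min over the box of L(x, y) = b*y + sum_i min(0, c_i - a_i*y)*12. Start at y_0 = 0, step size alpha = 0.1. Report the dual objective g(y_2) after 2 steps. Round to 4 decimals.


Dual ascent for LP: min 14*x1 + 2*x2, 6*x1 + 3*x2 = 16, 0 <= x_i <= 12
Step 1: y^k = 0.0, reduced costs: (14.0, 2.0)
  x^k = (0.0, 0.0), subgradient = b - a^T x = 16.0
  y^{k+1} = 0.0 + 0.1*16.0 = 1.6
Step 2: y^k = 1.6, reduced costs: (4.4, -2.8)
  x^k = (0.0, 12.0), subgradient = b - a^T x = -20.0
  y^{k+1} = 1.6 + 0.1*-20.0 = -0.4
Dual objective at y_2 = -0.4: reduced costs (16.4, 3.2), box minimizer x = (0.0, 0.0)
g(y_2) = b*y + (c1 - a1*y)*x1 + (c2 - a2*y)*x2 = 16*(-0.4) + 16.4*0.0 + 3.2*0.0 = -6.4 + 0.0 + 0.0 = -6.4


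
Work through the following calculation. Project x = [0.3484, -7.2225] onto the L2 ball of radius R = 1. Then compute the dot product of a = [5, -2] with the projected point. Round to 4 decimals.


Step 1: Compute ||x|| (intermediates to 6 decimals).
||x|| = sqrt(0.3484^2 + (-7.2225)^2) = 7.230898
Step 2: Project.
Since ||x|| > R, scale = R/||x|| = 1/7.230898 = 0.138295, proj(x) = scale * x
proj(x) = [0.048182, -0.998836]
Step 3: Dot product.
a^T * proj(x) = 5*0.048182 - 2*(-0.998836) = 2.2386


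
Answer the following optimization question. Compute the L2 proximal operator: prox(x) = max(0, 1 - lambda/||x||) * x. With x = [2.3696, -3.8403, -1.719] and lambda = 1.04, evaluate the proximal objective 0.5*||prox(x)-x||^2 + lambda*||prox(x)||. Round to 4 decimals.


Step 1: Compute ||x||.
||x|| = 4.8289
Step 2: Compute scaling factor.
scale = max(0, 1 - 1.04/4.8289) = 0.7846
Step 3: prox(x) = [1.8593, -3.0132, -1.3488]
||prox(x)|| = 3.7889
Step 4: Proximal objective.
0.5*||prox-x||^2 = 0.5408
lambda*||prox|| = 3.9405
Total = 4.4812


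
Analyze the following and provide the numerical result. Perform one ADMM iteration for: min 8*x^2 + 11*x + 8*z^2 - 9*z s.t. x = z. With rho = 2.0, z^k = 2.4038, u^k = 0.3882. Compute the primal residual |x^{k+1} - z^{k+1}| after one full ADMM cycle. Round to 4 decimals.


ADMM iteration with rho = 2.0, z^k = 2.4038, u^k = 0.3882
Step 1: x-update.
Minimize 8*x^2 + 11*x + (2.0/2)*(x - 2.4038 + 0.3882)^2
FOC: (2*8 + 2.0)*x = -11 + 2.0*(2.4038 - 0.3882)
x^{k+1} = -0.3872
Step 2: z-update.
Minimize 8*z^2 - 9*z + (2.0/2)*(-0.3872 - z + 0.3882)^2
FOC: (2*8 + 2.0)*z = 9 + 2.0*(-0.3872 + 0.3882)
z^{k+1} = 0.5001
Step 3: u-update.
u^{k+1} = 0.3882 - 0.3872 - 0.5001 = -0.4991
Step 4: Primal residual = |-0.3872 - 0.5001| = 0.8873


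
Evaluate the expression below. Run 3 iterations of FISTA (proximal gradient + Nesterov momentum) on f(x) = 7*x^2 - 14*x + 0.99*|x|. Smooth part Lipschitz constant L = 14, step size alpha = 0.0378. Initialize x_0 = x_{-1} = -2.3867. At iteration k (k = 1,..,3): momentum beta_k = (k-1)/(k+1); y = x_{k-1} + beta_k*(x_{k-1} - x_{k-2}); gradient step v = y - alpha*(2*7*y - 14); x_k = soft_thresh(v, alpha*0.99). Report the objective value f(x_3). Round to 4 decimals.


FISTA on f(x) = 7*x^2 - 14*x + 0.99*|x|
L = 14, alpha = 0.0378
Iteration 1: beta = 0.0, y = -2.3867 + 0.0*(-2.3867 + 2.3867) = -2.3867
  grad(y) = -47.4138, v = y - alpha*grad = -0.5945
  prox(v) = soft_thresh(-0.5945, 0.0374) = -0.557
Iteration 2: beta = 0.3333, y = -0.557 + 0.3333*(-0.557 + 2.3867) = 0.0529
  grad(y) = -13.2601, v = y - alpha*grad = 0.5541
  prox(v) = soft_thresh(0.5541, 0.0374) = 0.5167
Iteration 3: beta = 0.5, y = 0.5167 + 0.5*(0.5167 + 0.557) = 1.0535
  grad(y) = 0.7491, v = y - alpha*grad = 1.0252
  prox(v) = soft_thresh(1.0252, 0.0374) = 0.9878
f(x_3) = 7*0.9878^2 - 14*0.9878 + 0.99*|0.9878| = -6.0211


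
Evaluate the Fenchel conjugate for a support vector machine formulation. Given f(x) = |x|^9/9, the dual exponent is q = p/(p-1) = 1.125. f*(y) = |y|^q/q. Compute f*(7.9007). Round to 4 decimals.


The conjugate exponent q satisfies 1/p + 1/q = 1.
p = 9, so q = 9/(9 - 1) = 1.125
|y|^q = 7.9007^1.125 = 10.23
f*(7.9007) = 10.23 / 1.125 = 9.0933


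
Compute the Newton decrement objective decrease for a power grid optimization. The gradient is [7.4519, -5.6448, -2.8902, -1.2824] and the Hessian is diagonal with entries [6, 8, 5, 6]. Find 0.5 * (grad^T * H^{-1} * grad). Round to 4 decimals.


Step 1: H is diagonal, so H^(-1) * g = [1.242, -0.7056, -0.578, -0.2137].
Step 2: g^T H^(-1) g = sum_i g_i^2 / H_ii
  = (7.4519)^2/6 + (-5.6448)^2/8 + (-2.8902)^2/5 + (-1.2824)^2/6
  = 9.2551 + 3.983 + 1.6707 + 0.2741 = 15.1828
Step 3: Objective decrease = 0.5 * g^T H^(-1) g = 7.5914


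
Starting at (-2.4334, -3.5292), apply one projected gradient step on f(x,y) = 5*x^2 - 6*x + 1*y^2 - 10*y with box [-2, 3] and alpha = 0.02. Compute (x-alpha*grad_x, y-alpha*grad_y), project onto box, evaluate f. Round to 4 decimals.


Step 1: Compute gradient at (-2.4334, -3.5292).
grad_x = 2*5*-2.4334 - 6 = -30.334
grad_y = 2*1*-3.5292 - 10 = -17.0584
Step 2: Gradient step.
x_raw = -2.4334 - 0.02*-30.334 = -1.8267
y_raw = -3.5292 - 0.02*-17.0584 = -3.188
Step 3: Project onto [-2, 3].
x_proj = clip(-1.8267) = -1.8267
y_proj = clip(-3.188) = -2.0
Step 4: Evaluate f.
f(-1.8267, -2.0) = 51.6448


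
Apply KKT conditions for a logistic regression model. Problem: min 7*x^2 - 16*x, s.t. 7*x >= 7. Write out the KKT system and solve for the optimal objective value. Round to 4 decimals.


Step 1: Try lambda = 0 (constraint inactive).
Stationarity: 2*7*x - 16 = 0
x* = 16/(2*7) = 8/7 = 1.1429 (rounded; the exact value 8/7 is used below)
Check constraint: 7*1.1429 = 8.0003 >= 7 -- satisfied.
Step 2: Compute optimal value.
f(x*) = 7*(8/7)^2 - 16*(8/7) = -9.1429


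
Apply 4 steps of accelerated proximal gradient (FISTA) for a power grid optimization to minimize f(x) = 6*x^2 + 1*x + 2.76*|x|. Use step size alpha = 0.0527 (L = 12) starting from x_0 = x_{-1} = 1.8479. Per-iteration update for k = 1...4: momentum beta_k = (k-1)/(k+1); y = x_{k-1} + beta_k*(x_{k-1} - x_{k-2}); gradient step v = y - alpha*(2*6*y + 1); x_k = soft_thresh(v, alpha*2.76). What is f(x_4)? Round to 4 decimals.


FISTA on f(x) = 6*x^2 + 1*x + 2.76*|x|
L = 12, alpha = 0.0527
Iteration 1: beta = 0.0, y = 1.8479 + 0.0*(1.8479 - 1.8479) = 1.8479
  grad(y) = 23.1748, v = y - alpha*grad = 0.6266
  prox(v) = soft_thresh(0.6266, 0.1455) = 0.4811
Iteration 2: beta = 0.3333, y = 0.4811 + 0.3333*(0.4811 - 1.8479) = 0.0255
  grad(y) = 1.3066, v = y - alpha*grad = -0.0433
  prox(v) = soft_thresh(-0.0433, 0.1455) = 0.0
Iteration 3: beta = 0.5, y = 0.0 + 0.5*(0.0 - 0.4811) = -0.2406
  grad(y) = -1.8868, v = y - alpha*grad = -0.1411
  prox(v) = soft_thresh(-0.1411, 0.1455) = 0.0
Iteration 4: beta = 0.6, y = 0.0 + 0.6*(0.0 - 0.0) = 0.0
  grad(y) = 1.0, v = y - alpha*grad = -0.0527
  prox(v) = soft_thresh(-0.0527, 0.1455) = 0.0
f(x_4) = 6*0.0^2 + 1*0.0 + 2.76*|0.0| = 0.0


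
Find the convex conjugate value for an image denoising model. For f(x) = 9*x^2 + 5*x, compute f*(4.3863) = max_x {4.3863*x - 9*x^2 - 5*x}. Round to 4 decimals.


f*(y) = sup_x {y*x - a*x^2 - b*x} = sup_x {(y-b)*x - a*x^2}
FOC: (y - b) - 2a*x = 0 => x* = (y - b)/(2a)
x* = (4.3863 - 5)/(2*9) = -0.0341
f*(4.3863) = (y-b)^2/(4a) = (4.3863 - 5)^2/(4*9)
= 0.3766/36 = 0.0105
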